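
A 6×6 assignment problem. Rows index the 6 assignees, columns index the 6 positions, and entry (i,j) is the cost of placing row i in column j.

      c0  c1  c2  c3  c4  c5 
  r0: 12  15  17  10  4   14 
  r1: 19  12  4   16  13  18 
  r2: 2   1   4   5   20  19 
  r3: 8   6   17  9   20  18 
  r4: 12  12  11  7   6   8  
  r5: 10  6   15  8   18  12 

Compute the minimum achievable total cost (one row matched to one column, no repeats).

optimal assignment: row0→col4 (cost 4), row1→col2 (cost 4), row2→col0 (cost 2), row3→col1 (cost 6), row4→col5 (cost 8), row5→col3 (cost 8)
total = 4 + 4 + 2 + 6 + 8 + 8 = 32

Minimum assignment cost: 32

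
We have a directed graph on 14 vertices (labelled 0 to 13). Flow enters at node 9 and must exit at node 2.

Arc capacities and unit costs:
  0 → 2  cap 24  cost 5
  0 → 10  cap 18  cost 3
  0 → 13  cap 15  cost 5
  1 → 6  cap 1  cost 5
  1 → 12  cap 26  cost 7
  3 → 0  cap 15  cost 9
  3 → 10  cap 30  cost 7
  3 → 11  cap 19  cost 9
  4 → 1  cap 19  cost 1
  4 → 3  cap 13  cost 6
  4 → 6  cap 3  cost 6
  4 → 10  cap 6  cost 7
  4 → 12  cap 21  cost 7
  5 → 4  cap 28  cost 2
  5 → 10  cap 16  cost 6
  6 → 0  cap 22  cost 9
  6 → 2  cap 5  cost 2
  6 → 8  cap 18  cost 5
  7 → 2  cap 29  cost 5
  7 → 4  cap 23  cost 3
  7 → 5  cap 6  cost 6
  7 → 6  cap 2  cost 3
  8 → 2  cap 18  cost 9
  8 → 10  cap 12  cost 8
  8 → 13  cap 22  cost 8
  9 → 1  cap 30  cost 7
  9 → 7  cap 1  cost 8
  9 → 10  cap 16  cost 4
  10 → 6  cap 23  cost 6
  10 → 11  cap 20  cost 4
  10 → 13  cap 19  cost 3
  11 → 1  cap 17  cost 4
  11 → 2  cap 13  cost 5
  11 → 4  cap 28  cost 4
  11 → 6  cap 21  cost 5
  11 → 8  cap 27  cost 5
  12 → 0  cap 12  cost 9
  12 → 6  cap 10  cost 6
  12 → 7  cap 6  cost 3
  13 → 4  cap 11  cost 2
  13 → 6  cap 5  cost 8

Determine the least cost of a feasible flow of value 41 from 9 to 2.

shortest-cost path #1: 9→10→6→2 push 5 @ unit cost 12 (adds 60)
shortest-cost path #2: 9→10→11→2 push 11 @ unit cost 13 (adds 143)
shortest-cost path #3: 9→7→2 push 1 @ unit cost 13 (adds 13)
shortest-cost path #4: 9→1→6→10→11→2 push 1 @ unit cost 15 (adds 15)
shortest-cost path #5: 9→1→12→7→2 push 6 @ unit cost 22 (adds 132)
shortest-cost path #6: 9→1→12→6→10→11→2 push 1 @ unit cost 23 (adds 23)
shortest-cost path #7: 9→1→12→0→2 push 12 @ unit cost 28 (adds 336)
shortest-cost path #8: 9→1→12→6→10→11→8→2 push 3 @ unit cost 32 (adds 96)
shortest-cost path #9: 9→1→12→6→8→2 push 1 @ unit cost 34 (adds 34)
total cost = 852

Minimum cost for 41 units: 852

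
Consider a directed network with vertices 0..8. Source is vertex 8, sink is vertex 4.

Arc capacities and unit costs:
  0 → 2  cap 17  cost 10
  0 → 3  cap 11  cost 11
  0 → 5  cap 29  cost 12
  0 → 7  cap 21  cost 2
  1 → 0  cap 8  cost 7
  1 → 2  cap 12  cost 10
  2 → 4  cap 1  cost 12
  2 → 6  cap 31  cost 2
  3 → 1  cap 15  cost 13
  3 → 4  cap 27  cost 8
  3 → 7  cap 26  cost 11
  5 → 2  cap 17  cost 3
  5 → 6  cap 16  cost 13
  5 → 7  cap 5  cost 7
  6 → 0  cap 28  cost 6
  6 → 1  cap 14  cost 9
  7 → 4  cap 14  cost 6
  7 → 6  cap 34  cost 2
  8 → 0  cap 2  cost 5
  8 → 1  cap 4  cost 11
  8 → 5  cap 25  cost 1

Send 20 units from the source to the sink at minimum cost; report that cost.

shortest-cost path #1: 8→0→7→4 push 2 @ unit cost 13 (adds 26)
shortest-cost path #2: 8→5→7→4 push 5 @ unit cost 14 (adds 70)
shortest-cost path #3: 8→5→2→4 push 1 @ unit cost 16 (adds 16)
shortest-cost path #4: 8→5→2→6→0→7→4 push 7 @ unit cost 20 (adds 140)
shortest-cost path #5: 8→5→2→6→0→3→4 push 5 @ unit cost 31 (adds 155)
total cost = 407

Minimum cost for 20 units: 407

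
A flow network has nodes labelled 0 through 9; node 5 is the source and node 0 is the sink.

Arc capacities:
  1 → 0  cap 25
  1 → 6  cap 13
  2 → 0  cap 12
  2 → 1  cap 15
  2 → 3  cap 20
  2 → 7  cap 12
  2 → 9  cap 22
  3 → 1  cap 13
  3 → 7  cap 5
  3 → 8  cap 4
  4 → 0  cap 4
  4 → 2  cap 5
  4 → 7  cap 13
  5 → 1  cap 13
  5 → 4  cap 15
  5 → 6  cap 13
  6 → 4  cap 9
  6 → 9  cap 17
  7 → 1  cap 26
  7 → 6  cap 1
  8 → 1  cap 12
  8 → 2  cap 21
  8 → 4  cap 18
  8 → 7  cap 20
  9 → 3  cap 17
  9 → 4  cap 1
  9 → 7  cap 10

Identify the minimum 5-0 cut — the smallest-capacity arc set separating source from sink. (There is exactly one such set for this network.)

augment #1: 5→1→0 push 13
augment #2: 5→4→0 push 4
augment #3: 5→4→2→0 push 5
augment #4: 5→4→7→1→0 push 6
augment #5: 5→6→4→7→1→0 push 6
augment #6: 5→6→9→3→8→2→0 push 4
max flow = 38; residual-reachable set from 5 gives S-side
cut edges (S→T): {(1,0), (3,8), (4,0), (4,2)} total cap 38

Min-cut arcs: {(1,0), (3,8), (4,0), (4,2)} (total capacity 38)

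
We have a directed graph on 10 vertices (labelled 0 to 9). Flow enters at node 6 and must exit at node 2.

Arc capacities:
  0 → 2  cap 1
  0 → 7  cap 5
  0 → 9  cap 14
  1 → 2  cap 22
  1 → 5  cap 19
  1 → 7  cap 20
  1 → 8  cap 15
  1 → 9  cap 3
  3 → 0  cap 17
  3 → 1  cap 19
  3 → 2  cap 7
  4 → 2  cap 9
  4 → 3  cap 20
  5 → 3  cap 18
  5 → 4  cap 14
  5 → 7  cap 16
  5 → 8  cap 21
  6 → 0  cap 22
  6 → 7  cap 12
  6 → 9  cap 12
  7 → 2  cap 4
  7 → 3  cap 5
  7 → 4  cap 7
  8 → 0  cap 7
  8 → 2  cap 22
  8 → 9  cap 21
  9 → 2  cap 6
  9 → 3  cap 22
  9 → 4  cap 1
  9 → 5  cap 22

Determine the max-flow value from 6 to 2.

augment #1: 6→0→2 bottleneck 1, total now 1
augment #2: 6→7→2 bottleneck 4, total now 5
augment #3: 6→9→2 bottleneck 6, total now 11
augment #4: 6→7→3→2 bottleneck 5, total now 16
augment #5: 6→7→4→2 bottleneck 3, total now 19
augment #6: 6→9→3→2 bottleneck 2, total now 21
augment #7: 6→9→4→2 bottleneck 1, total now 22
augment #8: 6→0→7→4→2 bottleneck 4, total now 26
augment #9: 6→9→3→1→2 bottleneck 3, total now 29
augment #10: 6→0→9→3→1→2 bottleneck 14, total now 43

Maximum flow value: 43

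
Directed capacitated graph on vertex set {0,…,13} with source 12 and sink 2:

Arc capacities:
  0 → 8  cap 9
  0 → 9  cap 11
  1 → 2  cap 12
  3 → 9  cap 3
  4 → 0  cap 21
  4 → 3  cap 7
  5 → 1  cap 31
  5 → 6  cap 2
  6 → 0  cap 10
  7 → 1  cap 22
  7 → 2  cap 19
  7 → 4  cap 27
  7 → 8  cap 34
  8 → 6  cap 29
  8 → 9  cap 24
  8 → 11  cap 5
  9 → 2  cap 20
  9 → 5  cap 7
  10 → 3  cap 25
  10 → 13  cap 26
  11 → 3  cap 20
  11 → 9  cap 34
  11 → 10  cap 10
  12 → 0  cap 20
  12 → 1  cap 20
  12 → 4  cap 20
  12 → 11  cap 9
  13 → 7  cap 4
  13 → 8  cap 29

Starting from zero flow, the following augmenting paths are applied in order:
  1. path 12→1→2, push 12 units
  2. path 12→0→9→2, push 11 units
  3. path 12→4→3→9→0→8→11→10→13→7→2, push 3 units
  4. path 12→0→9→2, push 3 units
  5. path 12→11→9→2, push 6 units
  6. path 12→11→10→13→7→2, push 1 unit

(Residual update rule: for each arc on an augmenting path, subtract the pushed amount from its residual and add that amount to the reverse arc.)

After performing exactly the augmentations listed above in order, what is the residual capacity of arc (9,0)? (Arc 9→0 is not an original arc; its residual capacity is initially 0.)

after path 1 (12→1→2, push 12): res(9,0)=0
after path 2 (12→0→9→2, push 11): res(9,0)=11
after path 3 (12→4→3→9→0→8→11→10→13→7→2, push 3): res(9,0)=8
after path 4 (12→0→9→2, push 3): res(9,0)=11
after path 5 (12→11→9→2, push 6): res(9,0)=11
after path 6 (12→11→10→13→7→2, push 1): res(9,0)=11

Residual capacity of (9,0): 11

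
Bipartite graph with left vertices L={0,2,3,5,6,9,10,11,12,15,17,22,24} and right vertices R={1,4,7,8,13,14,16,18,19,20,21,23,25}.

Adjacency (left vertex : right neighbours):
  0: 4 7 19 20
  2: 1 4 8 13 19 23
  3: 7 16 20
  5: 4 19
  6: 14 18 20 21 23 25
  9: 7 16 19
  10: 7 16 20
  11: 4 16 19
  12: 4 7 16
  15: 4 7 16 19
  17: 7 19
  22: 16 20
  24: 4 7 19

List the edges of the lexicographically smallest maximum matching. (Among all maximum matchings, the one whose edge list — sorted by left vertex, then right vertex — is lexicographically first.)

Lex-smallest maximum matching: {(0,4), (2,1), (3,7), (5,19), (6,14), (9,16), (10,20)}

|M| = 7 (so the lex-smallest maximum matching has 7 edges)
process left vertices in ascending order; for each, take the smallest-labelled available neighbour that still permits 7 edges overall, or leave it unmatched if none does
lex-smallest matching: {0-4, 2-1, 3-7, 5-19, 6-14, 9-16, 10-20}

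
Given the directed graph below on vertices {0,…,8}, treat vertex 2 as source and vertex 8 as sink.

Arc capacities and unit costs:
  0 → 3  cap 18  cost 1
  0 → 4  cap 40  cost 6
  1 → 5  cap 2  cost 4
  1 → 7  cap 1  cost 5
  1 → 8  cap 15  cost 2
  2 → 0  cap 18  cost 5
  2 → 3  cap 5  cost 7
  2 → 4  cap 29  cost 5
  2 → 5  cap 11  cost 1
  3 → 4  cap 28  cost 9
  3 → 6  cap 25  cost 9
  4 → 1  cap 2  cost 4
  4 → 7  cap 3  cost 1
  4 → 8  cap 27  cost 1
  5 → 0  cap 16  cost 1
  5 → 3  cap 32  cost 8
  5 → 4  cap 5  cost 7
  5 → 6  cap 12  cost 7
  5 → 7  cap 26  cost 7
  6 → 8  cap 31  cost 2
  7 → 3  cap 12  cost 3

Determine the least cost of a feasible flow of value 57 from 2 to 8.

shortest-cost path #1: 2→4→8 push 27 @ unit cost 6 (adds 162)
shortest-cost path #2: 2→5→6→8 push 11 @ unit cost 10 (adds 110)
shortest-cost path #3: 2→4→1→8 push 2 @ unit cost 11 (adds 22)
shortest-cost path #4: 2→0→3→6→8 push 17 @ unit cost 17 (adds 289)
total cost = 583

Minimum cost for 57 units: 583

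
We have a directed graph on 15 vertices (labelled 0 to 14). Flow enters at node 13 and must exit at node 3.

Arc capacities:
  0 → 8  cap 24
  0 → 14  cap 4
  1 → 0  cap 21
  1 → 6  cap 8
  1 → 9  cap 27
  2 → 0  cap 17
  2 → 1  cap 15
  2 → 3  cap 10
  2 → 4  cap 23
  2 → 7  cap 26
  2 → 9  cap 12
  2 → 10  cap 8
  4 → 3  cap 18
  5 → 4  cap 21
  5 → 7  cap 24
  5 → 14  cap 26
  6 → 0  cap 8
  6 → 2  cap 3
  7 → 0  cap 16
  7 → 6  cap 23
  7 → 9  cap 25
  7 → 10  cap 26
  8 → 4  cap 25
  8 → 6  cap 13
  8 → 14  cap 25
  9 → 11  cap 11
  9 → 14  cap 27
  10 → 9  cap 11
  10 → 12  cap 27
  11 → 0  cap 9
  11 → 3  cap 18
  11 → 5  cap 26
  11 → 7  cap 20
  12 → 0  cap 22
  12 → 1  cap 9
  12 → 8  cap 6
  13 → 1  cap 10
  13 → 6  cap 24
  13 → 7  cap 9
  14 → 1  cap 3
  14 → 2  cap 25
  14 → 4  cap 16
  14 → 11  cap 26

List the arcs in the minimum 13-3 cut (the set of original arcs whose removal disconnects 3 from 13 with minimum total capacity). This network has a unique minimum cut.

Min-cut arcs: {(6,0), (6,2), (13,1), (13,7)} (total capacity 30)

augment #1: 13→6→2→3 push 3
augment #2: 13→1→9→11→3 push 10
augment #3: 13→7→9→11→3 push 1
augment #4: 13→6→0→8→4→3 push 8
augment #5: 13→7→0→8→4→3 push 8
max flow = 30; residual-reachable set from 13 gives S-side
cut edges (S→T): {(6,0), (6,2), (13,1), (13,7)} total cap 30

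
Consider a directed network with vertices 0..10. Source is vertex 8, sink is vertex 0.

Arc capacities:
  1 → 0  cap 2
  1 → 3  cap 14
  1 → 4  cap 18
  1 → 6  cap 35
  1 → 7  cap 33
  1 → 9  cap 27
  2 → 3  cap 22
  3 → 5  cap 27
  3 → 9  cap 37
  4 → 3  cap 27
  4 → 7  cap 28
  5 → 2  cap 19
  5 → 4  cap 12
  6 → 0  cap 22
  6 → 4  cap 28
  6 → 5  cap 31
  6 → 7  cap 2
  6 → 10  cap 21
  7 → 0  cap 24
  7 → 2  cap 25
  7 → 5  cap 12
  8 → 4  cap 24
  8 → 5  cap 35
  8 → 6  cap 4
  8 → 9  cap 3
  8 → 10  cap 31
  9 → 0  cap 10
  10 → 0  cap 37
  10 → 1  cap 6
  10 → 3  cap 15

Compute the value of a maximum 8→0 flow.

augment #1: 8→6→0 bottleneck 4, total now 4
augment #2: 8→9→0 bottleneck 3, total now 7
augment #3: 8→10→0 bottleneck 31, total now 38
augment #4: 8→4→7→0 bottleneck 24, total now 62
augment #5: 8→5→2→3→9→0 bottleneck 7, total now 69

Maximum flow value: 69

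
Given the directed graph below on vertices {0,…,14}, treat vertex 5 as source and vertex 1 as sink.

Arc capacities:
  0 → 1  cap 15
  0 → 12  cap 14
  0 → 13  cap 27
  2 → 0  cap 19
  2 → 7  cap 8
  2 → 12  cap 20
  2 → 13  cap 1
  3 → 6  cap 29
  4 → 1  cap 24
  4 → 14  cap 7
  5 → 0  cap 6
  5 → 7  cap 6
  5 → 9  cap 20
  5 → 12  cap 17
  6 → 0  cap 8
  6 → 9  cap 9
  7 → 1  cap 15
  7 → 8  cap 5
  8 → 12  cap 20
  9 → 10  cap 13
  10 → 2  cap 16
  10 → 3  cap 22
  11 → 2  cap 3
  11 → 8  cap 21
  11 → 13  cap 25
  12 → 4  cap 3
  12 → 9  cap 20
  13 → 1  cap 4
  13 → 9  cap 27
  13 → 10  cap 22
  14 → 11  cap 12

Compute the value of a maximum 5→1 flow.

Maximum flow value: 28

augment #1: 5→0→1 bottleneck 6, total now 6
augment #2: 5→7→1 bottleneck 6, total now 12
augment #3: 5→12→4→1 bottleneck 3, total now 15
augment #4: 5→9→10→2→0→1 bottleneck 9, total now 24
augment #5: 5→9→10→2→7→1 bottleneck 4, total now 28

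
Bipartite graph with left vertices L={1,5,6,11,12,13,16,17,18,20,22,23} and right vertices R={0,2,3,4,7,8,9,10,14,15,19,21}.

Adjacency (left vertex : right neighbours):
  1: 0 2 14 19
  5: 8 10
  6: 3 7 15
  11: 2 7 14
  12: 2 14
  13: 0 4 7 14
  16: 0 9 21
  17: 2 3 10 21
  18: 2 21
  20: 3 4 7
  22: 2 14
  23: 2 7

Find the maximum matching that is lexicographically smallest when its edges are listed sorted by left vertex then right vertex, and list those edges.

Lex-smallest maximum matching: {(1,0), (5,8), (6,15), (11,2), (12,14), (13,4), (16,9), (17,10), (18,21), (20,3), (23,7)}

|M| = 11 (so the lex-smallest maximum matching has 11 edges)
process left vertices in ascending order; for each, take the smallest-labelled available neighbour that still permits 11 edges overall, or leave it unmatched if none does
lex-smallest matching: {1-0, 5-8, 6-15, 11-2, 12-14, 13-4, 16-9, 17-10, 18-21, 20-3, 23-7}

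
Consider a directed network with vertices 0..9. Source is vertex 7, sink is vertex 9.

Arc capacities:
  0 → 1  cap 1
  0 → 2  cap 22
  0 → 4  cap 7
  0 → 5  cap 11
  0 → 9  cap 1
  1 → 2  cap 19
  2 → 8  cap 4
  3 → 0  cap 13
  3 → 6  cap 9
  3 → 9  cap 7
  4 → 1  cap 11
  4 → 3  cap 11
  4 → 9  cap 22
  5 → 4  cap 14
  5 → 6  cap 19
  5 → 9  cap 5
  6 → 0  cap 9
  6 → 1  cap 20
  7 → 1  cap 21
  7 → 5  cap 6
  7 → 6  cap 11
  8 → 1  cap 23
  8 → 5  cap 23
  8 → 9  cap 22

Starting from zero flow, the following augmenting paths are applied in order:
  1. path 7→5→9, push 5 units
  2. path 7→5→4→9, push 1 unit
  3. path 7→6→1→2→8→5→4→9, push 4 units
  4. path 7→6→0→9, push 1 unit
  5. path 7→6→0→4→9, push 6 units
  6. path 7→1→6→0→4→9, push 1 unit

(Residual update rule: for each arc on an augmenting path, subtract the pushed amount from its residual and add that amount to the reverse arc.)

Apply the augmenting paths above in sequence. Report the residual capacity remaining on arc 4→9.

after path 1 (7→5→9, push 5): res(4,9)=22
after path 2 (7→5→4→9, push 1): res(4,9)=21
after path 3 (7→6→1→2→8→5→4→9, push 4): res(4,9)=17
after path 4 (7→6→0→9, push 1): res(4,9)=17
after path 5 (7→6→0→4→9, push 6): res(4,9)=11
after path 6 (7→1→6→0→4→9, push 1): res(4,9)=10

Residual capacity of (4,9): 10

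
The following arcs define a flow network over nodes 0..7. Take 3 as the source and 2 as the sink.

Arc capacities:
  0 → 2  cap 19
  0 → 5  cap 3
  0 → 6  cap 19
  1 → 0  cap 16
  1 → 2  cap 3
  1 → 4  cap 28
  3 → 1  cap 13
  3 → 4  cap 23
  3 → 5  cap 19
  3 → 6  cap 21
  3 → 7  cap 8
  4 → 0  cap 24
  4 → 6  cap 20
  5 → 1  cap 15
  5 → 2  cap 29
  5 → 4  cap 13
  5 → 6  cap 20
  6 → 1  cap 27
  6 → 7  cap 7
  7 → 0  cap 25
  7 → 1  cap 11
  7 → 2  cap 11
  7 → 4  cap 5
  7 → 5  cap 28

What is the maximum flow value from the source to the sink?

Maximum flow value: 59

augment #1: 3→1→2 bottleneck 3, total now 3
augment #2: 3→5→2 bottleneck 19, total now 22
augment #3: 3→7→2 bottleneck 8, total now 30
augment #4: 3→1→0→2 bottleneck 10, total now 40
augment #5: 3→4→0→2 bottleneck 9, total now 49
augment #6: 3→6→7→2 bottleneck 3, total now 52
augment #7: 3→4→0→5→2 bottleneck 3, total now 55
augment #8: 3→6→7→5→2 bottleneck 4, total now 59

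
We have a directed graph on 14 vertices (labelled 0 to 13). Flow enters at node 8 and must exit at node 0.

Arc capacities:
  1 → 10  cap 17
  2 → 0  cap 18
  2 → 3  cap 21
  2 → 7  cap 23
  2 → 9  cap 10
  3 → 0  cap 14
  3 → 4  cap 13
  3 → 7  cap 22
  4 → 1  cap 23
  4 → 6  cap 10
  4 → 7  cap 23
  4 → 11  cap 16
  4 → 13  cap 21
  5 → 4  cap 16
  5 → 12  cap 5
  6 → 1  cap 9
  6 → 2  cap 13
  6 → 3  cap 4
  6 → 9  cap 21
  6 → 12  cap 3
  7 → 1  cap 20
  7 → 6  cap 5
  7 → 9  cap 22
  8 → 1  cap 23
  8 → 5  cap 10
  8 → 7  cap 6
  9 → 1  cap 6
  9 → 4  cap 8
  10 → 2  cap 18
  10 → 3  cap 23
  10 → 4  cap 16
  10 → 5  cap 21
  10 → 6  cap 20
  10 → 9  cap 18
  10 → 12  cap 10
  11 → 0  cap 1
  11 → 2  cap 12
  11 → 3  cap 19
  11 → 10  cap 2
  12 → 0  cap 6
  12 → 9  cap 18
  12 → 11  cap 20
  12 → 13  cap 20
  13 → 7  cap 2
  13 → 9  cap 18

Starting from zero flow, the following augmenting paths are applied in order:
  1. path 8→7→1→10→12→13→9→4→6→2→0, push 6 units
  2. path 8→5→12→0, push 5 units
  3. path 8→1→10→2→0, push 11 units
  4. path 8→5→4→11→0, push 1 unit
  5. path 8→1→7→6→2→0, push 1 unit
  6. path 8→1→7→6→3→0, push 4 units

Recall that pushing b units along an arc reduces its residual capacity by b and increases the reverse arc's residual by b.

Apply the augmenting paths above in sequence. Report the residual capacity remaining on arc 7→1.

Residual capacity of (7,1): 19

after path 1 (8→7→1→10→12→13→9→4→6→2→0, push 6): res(7,1)=14
after path 2 (8→5→12→0, push 5): res(7,1)=14
after path 3 (8→1→10→2→0, push 11): res(7,1)=14
after path 4 (8→5→4→11→0, push 1): res(7,1)=14
after path 5 (8→1→7→6→2→0, push 1): res(7,1)=15
after path 6 (8→1→7→6→3→0, push 4): res(7,1)=19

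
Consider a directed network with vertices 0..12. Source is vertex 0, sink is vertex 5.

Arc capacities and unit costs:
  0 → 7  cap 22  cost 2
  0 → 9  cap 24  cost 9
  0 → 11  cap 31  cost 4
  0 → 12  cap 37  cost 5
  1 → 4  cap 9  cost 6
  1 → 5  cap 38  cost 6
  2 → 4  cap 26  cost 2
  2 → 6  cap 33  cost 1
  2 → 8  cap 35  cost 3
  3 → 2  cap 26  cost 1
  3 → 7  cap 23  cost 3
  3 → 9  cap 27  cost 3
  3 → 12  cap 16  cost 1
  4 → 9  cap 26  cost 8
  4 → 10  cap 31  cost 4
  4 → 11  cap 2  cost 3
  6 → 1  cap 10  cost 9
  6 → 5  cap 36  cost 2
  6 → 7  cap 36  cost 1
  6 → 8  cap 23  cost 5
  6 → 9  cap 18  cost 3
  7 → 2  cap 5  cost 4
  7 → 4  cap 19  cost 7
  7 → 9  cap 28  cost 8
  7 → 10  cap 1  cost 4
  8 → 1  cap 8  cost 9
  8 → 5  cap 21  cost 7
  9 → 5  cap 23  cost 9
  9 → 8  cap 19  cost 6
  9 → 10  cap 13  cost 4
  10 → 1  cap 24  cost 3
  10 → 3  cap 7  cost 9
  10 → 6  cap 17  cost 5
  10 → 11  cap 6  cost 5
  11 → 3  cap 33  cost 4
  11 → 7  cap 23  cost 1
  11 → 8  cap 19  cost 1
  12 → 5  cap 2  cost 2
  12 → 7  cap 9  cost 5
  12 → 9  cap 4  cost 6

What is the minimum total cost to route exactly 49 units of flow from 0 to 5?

Minimum cost for 49 units: 624

shortest-cost path #1: 0→12→5 push 2 @ unit cost 7 (adds 14)
shortest-cost path #2: 0→7→2→6→5 push 5 @ unit cost 9 (adds 45)
shortest-cost path #3: 0→11→8→5 push 19 @ unit cost 12 (adds 228)
shortest-cost path #4: 0→11→3→2→6→5 push 12 @ unit cost 12 (adds 144)
shortest-cost path #5: 0→7→10→6→5 push 1 @ unit cost 13 (adds 13)
shortest-cost path #6: 0→9→5 push 10 @ unit cost 18 (adds 180)
total cost = 624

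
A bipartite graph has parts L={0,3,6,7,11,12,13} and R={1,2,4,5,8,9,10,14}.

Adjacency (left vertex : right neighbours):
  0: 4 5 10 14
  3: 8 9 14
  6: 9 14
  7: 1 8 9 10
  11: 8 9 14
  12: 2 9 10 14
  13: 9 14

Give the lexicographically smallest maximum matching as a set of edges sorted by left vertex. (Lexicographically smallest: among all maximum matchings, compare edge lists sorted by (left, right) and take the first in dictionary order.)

|M| = 6 (so the lex-smallest maximum matching has 6 edges)
process left vertices in ascending order; for each, take the smallest-labelled available neighbour that still permits 6 edges overall, or leave it unmatched if none does
lex-smallest matching: {0-4, 3-8, 6-9, 7-1, 11-14, 12-2}

Lex-smallest maximum matching: {(0,4), (3,8), (6,9), (7,1), (11,14), (12,2)}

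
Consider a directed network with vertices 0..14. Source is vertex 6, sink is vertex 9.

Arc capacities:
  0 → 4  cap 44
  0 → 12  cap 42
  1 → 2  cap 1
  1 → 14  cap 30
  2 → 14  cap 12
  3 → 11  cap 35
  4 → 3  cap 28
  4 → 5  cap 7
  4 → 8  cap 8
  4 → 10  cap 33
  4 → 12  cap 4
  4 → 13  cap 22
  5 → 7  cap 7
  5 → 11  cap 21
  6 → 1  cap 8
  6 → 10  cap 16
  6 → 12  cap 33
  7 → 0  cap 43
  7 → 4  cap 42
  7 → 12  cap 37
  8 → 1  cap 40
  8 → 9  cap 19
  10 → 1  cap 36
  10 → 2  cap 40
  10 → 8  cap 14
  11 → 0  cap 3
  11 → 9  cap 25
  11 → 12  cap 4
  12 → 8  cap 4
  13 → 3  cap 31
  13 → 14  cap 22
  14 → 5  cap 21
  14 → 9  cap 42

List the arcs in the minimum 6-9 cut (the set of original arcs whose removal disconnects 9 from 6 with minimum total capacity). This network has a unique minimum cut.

Min-cut arcs: {(6,1), (6,10), (12,8)} (total capacity 28)

augment #1: 6→1→14→9 push 8
augment #2: 6→10→8→9 push 14
augment #3: 6→12→8→9 push 4
augment #4: 6→10→1→14→9 push 2
max flow = 28; residual-reachable set from 6 gives S-side
cut edges (S→T): {(6,1), (6,10), (12,8)} total cap 28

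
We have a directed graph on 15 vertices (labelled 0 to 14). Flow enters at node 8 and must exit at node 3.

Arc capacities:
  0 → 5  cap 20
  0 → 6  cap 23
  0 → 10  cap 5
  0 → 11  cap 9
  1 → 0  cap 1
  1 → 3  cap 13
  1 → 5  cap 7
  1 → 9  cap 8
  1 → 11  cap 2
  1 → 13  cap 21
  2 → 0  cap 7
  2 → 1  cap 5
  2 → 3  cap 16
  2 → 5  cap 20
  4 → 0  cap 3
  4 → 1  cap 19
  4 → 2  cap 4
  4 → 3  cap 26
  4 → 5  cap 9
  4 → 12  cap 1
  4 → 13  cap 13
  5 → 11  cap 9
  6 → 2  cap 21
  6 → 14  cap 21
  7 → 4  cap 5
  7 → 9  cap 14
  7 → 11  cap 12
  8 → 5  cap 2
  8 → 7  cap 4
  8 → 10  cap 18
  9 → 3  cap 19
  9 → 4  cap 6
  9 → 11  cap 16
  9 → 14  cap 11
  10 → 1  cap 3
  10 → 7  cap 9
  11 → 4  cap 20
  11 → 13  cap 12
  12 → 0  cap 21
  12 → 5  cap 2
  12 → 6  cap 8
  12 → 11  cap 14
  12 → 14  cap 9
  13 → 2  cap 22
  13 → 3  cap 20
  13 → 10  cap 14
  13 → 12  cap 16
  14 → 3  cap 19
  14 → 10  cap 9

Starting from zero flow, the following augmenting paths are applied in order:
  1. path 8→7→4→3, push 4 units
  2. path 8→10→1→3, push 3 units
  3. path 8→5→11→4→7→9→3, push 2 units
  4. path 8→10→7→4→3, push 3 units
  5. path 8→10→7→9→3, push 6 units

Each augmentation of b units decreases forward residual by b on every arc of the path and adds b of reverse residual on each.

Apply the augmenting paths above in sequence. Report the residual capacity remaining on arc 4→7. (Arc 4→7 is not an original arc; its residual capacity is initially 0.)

Residual capacity of (4,7): 5

after path 1 (8→7→4→3, push 4): res(4,7)=4
after path 2 (8→10→1→3, push 3): res(4,7)=4
after path 3 (8→5→11→4→7→9→3, push 2): res(4,7)=2
after path 4 (8→10→7→4→3, push 3): res(4,7)=5
after path 5 (8→10→7→9→3, push 6): res(4,7)=5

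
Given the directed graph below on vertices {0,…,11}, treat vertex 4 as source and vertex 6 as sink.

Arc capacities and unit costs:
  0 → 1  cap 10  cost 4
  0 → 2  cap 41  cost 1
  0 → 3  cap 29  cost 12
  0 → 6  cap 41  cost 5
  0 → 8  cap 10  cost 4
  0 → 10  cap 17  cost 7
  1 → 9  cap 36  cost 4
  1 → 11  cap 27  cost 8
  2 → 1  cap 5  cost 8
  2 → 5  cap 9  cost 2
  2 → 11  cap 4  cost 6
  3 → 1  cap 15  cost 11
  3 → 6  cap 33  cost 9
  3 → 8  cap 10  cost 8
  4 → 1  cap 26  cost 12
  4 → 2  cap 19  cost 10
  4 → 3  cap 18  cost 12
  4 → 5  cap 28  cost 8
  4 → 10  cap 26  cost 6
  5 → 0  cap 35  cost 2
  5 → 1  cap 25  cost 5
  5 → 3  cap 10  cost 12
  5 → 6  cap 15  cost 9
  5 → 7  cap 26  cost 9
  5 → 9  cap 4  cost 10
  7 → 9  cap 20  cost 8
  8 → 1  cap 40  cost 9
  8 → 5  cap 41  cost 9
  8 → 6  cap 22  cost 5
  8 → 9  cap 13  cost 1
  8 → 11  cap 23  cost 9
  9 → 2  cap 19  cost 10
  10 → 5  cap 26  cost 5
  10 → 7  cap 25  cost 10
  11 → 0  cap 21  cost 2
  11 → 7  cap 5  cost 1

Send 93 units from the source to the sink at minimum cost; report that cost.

shortest-cost path #1: 4→5→0→6 push 28 @ unit cost 15 (adds 420)
shortest-cost path #2: 4→10→5→0→6 push 7 @ unit cost 18 (adds 126)
shortest-cost path #3: 4→10→5→6 push 15 @ unit cost 20 (adds 300)
shortest-cost path #4: 4→3→6 push 18 @ unit cost 21 (adds 378)
shortest-cost path #5: 4→2→11→0→6 push 4 @ unit cost 23 (adds 92)
shortest-cost path #6: 4→1→11→0→6 push 2 @ unit cost 27 (adds 54)
shortest-cost path #7: 4→1→11→0→8→6 push 10 @ unit cost 31 (adds 310)
shortest-cost path #8: 4→10→5→3→6 push 4 @ unit cost 32 (adds 128)
shortest-cost path #9: 4→2→5→3→6 push 5 @ unit cost 33 (adds 165)
total cost = 1973

Minimum cost for 93 units: 1973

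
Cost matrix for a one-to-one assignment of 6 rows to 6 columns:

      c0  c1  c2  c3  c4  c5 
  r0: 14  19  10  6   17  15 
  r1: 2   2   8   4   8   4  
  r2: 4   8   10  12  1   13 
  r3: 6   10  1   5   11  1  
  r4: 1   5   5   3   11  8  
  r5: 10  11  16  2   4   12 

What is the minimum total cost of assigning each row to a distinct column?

Minimum assignment cost: 17

optimal assignment: row0→col2 (cost 10), row1→col1 (cost 2), row2→col4 (cost 1), row3→col5 (cost 1), row4→col0 (cost 1), row5→col3 (cost 2)
total = 10 + 2 + 1 + 1 + 1 + 2 = 17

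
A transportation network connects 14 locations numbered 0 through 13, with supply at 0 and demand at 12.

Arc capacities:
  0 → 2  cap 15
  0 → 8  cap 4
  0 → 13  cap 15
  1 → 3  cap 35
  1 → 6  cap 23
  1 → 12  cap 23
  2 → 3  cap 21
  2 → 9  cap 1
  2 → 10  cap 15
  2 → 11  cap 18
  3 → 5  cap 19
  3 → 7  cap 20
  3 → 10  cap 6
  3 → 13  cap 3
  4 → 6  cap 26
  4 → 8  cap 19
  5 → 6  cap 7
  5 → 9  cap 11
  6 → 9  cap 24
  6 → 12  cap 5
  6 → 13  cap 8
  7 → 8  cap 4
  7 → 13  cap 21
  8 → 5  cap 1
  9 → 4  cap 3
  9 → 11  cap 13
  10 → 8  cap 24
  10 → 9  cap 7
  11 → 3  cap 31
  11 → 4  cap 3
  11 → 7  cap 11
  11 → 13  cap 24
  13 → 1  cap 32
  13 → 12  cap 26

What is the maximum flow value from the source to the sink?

Maximum flow value: 31

augment #1: 0→13→12 bottleneck 15, total now 15
augment #2: 0→2→3→13→12 bottleneck 3, total now 18
augment #3: 0→2→11→13→12 bottleneck 8, total now 26
augment #4: 0→8→5→6→12 bottleneck 1, total now 27
augment #5: 0→2→3→5→6→12 bottleneck 4, total now 31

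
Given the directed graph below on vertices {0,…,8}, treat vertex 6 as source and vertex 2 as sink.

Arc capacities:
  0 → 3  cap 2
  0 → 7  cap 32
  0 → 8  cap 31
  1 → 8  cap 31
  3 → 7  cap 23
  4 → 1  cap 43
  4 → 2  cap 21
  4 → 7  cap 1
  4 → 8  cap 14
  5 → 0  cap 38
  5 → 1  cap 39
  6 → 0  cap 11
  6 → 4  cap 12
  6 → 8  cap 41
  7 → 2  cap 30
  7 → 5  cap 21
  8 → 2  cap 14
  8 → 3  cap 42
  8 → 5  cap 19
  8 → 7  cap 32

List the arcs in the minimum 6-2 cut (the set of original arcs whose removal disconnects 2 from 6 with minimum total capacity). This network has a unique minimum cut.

augment #1: 6→4→2 push 12
augment #2: 6→8→2 push 14
augment #3: 6→0→7→2 push 11
augment #4: 6→8→7→2 push 19
max flow = 56; residual-reachable set from 6 gives S-side
cut edges (S→T): {(6,4), (7,2), (8,2)} total cap 56

Min-cut arcs: {(6,4), (7,2), (8,2)} (total capacity 56)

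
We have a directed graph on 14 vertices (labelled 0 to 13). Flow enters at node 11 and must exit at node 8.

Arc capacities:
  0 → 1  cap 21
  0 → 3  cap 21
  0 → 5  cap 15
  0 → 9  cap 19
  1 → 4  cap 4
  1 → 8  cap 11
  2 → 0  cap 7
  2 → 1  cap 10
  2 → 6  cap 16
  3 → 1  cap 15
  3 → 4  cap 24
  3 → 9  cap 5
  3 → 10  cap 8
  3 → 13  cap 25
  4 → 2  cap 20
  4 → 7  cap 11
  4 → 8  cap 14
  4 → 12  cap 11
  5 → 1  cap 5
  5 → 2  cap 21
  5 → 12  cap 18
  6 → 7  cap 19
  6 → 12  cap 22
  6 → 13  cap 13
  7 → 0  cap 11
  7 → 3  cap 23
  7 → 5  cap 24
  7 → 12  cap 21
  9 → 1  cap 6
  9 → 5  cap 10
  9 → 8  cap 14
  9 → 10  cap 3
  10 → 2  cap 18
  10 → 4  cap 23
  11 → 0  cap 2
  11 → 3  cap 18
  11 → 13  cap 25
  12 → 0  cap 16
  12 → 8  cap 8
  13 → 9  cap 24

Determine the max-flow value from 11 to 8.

augment #1: 11→0→1→8 bottleneck 2, total now 2
augment #2: 11→3→1→8 bottleneck 9, total now 11
augment #3: 11→3→4→8 bottleneck 9, total now 20
augment #4: 11→13→9→8 bottleneck 14, total now 34
augment #5: 11→13→9→1→4→8 bottleneck 4, total now 38
augment #6: 11→13→9→5→12→8 bottleneck 6, total now 44

Maximum flow value: 44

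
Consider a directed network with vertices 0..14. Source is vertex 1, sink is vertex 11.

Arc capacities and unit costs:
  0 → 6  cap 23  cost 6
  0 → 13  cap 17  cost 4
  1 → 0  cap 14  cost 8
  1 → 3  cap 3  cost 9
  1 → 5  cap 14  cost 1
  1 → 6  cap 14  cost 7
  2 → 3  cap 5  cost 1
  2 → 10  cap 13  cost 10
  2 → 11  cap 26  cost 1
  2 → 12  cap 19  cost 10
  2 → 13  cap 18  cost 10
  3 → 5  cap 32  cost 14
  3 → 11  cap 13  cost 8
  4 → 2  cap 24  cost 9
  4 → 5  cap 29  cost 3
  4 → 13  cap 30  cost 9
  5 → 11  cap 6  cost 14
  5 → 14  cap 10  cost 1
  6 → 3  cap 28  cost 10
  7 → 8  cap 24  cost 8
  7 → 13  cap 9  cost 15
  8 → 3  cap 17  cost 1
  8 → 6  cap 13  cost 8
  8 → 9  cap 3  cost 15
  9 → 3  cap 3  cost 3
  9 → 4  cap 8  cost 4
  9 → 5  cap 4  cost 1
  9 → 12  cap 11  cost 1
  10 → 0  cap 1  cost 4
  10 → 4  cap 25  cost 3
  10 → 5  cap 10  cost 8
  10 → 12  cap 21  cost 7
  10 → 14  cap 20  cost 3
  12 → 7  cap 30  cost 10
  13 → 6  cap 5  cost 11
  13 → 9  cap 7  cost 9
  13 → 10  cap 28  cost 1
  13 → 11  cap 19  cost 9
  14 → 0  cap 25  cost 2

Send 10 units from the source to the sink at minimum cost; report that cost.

Minimum cost for 10 units: 158

shortest-cost path #1: 1→5→11 push 6 @ unit cost 15 (adds 90)
shortest-cost path #2: 1→3→11 push 3 @ unit cost 17 (adds 51)
shortest-cost path #3: 1→5→14→0→13→11 push 1 @ unit cost 17 (adds 17)
total cost = 158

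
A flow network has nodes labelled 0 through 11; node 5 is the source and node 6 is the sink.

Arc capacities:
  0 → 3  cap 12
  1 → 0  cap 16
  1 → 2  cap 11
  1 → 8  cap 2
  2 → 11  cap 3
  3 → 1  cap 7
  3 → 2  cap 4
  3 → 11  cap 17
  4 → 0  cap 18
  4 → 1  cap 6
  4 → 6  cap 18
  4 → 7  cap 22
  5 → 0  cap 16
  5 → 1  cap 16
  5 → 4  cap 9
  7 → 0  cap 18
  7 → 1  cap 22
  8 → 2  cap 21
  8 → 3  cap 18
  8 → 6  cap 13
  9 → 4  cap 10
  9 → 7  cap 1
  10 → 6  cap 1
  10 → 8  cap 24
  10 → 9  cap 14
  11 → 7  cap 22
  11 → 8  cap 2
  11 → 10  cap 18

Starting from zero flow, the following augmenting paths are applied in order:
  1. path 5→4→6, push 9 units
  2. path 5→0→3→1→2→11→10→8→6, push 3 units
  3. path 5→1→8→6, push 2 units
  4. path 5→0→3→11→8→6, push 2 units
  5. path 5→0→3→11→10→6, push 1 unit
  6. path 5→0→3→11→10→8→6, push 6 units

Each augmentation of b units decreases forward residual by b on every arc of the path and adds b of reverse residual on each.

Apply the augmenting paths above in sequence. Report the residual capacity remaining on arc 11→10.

Residual capacity of (11,10): 8

after path 1 (5→4→6, push 9): res(11,10)=18
after path 2 (5→0→3→1→2→11→10→8→6, push 3): res(11,10)=15
after path 3 (5→1→8→6, push 2): res(11,10)=15
after path 4 (5→0→3→11→8→6, push 2): res(11,10)=15
after path 5 (5→0→3→11→10→6, push 1): res(11,10)=14
after path 6 (5→0→3→11→10→8→6, push 6): res(11,10)=8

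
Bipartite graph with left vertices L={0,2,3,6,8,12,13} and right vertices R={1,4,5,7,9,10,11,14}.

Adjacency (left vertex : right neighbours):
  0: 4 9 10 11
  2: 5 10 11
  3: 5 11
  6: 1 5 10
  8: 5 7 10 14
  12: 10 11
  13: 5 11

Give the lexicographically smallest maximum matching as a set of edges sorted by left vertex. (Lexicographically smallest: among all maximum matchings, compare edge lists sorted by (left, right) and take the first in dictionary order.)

|M| = 6 (so the lex-smallest maximum matching has 6 edges)
process left vertices in ascending order; for each, take the smallest-labelled available neighbour that still permits 6 edges overall, or leave it unmatched if none does
lex-smallest matching: {0-4, 2-5, 3-11, 6-1, 8-7, 12-10}

Lex-smallest maximum matching: {(0,4), (2,5), (3,11), (6,1), (8,7), (12,10)}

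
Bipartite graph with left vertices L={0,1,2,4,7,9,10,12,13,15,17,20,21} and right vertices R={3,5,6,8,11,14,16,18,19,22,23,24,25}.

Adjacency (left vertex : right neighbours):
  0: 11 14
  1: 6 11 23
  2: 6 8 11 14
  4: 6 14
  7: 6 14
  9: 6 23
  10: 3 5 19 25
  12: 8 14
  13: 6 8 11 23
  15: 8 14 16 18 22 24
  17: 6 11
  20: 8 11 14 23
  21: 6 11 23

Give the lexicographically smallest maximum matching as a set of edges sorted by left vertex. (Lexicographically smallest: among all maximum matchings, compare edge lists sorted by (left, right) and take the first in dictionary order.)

|M| = 7 (so the lex-smallest maximum matching has 7 edges)
process left vertices in ascending order; for each, take the smallest-labelled available neighbour that still permits 7 edges overall, or leave it unmatched if none does
lex-smallest matching: {0-11, 1-6, 2-8, 4-14, 9-23, 10-3, 15-16}

Lex-smallest maximum matching: {(0,11), (1,6), (2,8), (4,14), (9,23), (10,3), (15,16)}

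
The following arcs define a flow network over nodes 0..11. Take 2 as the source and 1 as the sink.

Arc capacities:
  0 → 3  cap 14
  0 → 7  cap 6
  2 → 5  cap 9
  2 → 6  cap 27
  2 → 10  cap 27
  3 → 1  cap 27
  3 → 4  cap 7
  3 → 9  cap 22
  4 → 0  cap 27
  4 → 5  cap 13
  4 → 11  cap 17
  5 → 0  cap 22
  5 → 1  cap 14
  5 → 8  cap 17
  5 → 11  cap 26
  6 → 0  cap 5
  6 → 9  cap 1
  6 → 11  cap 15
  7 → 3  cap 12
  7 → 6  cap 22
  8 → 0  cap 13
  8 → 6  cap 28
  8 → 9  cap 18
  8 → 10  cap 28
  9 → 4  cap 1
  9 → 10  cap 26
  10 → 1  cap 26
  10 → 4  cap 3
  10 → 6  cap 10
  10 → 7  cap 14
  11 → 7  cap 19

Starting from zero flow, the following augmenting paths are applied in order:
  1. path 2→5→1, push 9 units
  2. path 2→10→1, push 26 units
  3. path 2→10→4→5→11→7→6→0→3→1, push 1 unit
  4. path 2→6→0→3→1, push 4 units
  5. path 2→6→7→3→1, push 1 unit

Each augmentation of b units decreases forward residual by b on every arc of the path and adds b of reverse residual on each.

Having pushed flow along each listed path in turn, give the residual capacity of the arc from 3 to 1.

Residual capacity of (3,1): 21

after path 1 (2→5→1, push 9): res(3,1)=27
after path 2 (2→10→1, push 26): res(3,1)=27
after path 3 (2→10→4→5→11→7→6→0→3→1, push 1): res(3,1)=26
after path 4 (2→6→0→3→1, push 4): res(3,1)=22
after path 5 (2→6→7→3→1, push 1): res(3,1)=21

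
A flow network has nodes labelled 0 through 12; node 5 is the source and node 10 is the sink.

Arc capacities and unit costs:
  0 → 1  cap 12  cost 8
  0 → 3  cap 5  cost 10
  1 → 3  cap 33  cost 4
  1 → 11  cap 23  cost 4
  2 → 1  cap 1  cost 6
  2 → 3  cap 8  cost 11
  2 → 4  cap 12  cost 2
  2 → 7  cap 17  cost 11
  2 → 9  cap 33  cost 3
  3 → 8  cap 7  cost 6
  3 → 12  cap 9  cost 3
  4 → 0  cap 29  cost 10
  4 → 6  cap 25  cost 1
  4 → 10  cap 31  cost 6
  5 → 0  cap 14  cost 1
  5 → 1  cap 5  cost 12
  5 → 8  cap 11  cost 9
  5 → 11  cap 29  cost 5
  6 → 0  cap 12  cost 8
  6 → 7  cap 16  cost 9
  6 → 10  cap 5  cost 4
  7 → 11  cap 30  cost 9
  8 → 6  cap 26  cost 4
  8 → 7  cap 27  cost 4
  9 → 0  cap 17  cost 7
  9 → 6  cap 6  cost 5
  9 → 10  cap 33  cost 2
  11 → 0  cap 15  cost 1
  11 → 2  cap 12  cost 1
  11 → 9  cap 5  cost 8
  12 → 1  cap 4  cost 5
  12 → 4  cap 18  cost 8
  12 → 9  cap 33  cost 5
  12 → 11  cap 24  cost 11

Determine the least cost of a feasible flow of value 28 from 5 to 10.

Minimum cost for 28 units: 420

shortest-cost path #1: 5→11→2→9→10 push 12 @ unit cost 11 (adds 132)
shortest-cost path #2: 5→11→9→10 push 5 @ unit cost 15 (adds 75)
shortest-cost path #3: 5→8→6→10 push 5 @ unit cost 17 (adds 85)
shortest-cost path #4: 5→0→3→12→9→10 push 5 @ unit cost 21 (adds 105)
shortest-cost path #5: 5→0→1→3→12→9→10 push 1 @ unit cost 23 (adds 23)
total cost = 420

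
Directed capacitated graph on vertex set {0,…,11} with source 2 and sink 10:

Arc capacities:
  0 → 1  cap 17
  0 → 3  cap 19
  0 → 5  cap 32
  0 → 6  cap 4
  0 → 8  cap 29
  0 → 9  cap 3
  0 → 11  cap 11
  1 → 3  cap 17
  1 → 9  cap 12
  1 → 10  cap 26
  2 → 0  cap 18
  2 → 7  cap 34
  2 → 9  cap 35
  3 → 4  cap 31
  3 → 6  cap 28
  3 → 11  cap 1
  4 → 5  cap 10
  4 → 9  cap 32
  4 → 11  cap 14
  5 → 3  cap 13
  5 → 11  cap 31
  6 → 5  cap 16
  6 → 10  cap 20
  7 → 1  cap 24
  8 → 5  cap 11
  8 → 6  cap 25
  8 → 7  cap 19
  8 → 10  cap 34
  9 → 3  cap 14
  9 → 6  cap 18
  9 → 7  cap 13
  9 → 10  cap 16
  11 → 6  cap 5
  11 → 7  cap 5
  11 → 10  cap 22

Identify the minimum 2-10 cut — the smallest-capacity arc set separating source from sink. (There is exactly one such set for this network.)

augment #1: 2→9→10 push 16
augment #2: 2→0→1→10 push 17
augment #3: 2→0→6→10 push 1
augment #4: 2→7→1→10 push 9
augment #5: 2→9→6→10 push 18
augment #6: 2→9→3→6→10 push 1
augment #7: 2→7→1→0→8→10 push 15
max flow = 77; residual-reachable set from 2 gives S-side
cut edges (S→T): {(2,0), (2,9), (7,1)} total cap 77

Min-cut arcs: {(2,0), (2,9), (7,1)} (total capacity 77)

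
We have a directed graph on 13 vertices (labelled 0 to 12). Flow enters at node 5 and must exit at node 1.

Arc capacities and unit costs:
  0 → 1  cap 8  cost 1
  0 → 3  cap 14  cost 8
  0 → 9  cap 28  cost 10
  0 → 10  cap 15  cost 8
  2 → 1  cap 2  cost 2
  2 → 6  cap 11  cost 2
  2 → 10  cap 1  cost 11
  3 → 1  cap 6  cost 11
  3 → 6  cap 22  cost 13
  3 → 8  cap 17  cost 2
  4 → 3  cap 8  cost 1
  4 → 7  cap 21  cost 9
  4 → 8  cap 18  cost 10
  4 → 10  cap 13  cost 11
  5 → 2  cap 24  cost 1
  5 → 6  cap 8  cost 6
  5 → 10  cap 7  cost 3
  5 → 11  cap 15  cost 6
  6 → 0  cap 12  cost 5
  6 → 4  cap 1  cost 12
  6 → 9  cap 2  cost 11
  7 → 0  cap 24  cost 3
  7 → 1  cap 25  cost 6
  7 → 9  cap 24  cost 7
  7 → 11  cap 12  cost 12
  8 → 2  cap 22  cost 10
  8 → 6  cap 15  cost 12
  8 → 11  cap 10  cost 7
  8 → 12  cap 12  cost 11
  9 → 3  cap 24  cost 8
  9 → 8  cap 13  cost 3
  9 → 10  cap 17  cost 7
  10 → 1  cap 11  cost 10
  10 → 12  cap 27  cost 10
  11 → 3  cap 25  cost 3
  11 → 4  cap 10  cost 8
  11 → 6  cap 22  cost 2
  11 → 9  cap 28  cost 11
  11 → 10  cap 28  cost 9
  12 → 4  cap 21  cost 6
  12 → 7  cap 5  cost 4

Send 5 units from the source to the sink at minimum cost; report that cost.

shortest-cost path #1: 5→2→1 push 2 @ unit cost 3 (adds 6)
shortest-cost path #2: 5→2→6→0→1 push 3 @ unit cost 9 (adds 27)
total cost = 33

Minimum cost for 5 units: 33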